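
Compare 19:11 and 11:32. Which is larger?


19/11 = 1.7273
11/32 = 0.3438
1.7273 > 0.3438, so 19:11 is greater
= 19:11

19:11


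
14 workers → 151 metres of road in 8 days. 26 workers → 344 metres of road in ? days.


Days ∝ work / workers, so d₂ = d₁ × (m₁/m₂) × (w₂/w₁)
Workers factor (inverse): 14/26 ≈ 0.5385
Work factor (direct): 344/151 ≈ 2.2781
d₂ = 8 × 14/26 × 344/151 = (8 × 14 × 344) / (26 × 151) = 38528/3926
≈ 9.81 days

9.81 days


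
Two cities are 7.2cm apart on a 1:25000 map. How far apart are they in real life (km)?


Real distance = map distance × scale
= 7.2cm × 25000
= 180000 cm = 1800.0 m
= 1.800 km

1.800 km


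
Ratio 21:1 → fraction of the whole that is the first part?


Total parts = 21 + 1 = 22
First part: 21/22 = 21/22
= 21/22

21/22


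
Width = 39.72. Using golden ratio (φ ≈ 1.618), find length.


φ = (1 + √5) / 2 ≈ 1.618
Length = width × φ = 39.72 × 1.618 = 64.26696
≈ 64.27

64.27


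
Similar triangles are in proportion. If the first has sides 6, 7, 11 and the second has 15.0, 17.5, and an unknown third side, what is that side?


Scale factor = 15.0/6 = 2.5
Missing side = 11 × 2.5
= 27.5

27.5


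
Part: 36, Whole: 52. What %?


Percentage = (part / whole) × 100
= (36 / 52) × 100
≈ 69.23%

69.23%


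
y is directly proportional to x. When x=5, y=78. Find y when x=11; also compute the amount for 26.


Direct proportion: y/x = constant
k = 78/5 = 15.6000
y at x=11: k × 11 = 78 × 11 / 5 = 858/5 = 171.60
y at x=26: k × 26 = 78 × 26 / 5 = 2028/5 = 405.60
= 171.60 and 405.60

171.60 and 405.60


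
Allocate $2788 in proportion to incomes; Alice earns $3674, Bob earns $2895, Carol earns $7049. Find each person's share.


Total income = 3674 + 2895 + 7049 = $13618
Alice: $2788 × 3674/13618 = $752.17
Bob: $2788 × 2895/13618 = $592.69
Carol: $2788 × 7049/13618 = $1443.13
= Alice: $752.17, Bob: $592.69, Carol: $1443.13

Alice: $752.17, Bob: $592.69, Carol: $1443.13


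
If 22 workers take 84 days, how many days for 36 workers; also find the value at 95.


Inverse proportion: x × y = constant
k = 22 × 84 = 1848
At x=36: k/36 = 51.33
At x=95: k/95 = 19.45
= 51.33 and 19.45

51.33 and 19.45


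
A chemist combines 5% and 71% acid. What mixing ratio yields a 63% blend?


Let x parts of 5% mix with y parts of 71%.
5x + 71y = 63(x + y)
5x + 71y = 63x + 63y
x(5 - 63) = y(63 - 71)
x/y = (71 - 63)/(63 - 5) = 8/58
Simplify: 4:29
= 4:29

4:29


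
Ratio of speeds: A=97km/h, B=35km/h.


Ratio = 97:35
GCD = 1
Simplified = 97:35
Time ratio (same distance) = 35:97
Speed ratio = 97:35

97:35


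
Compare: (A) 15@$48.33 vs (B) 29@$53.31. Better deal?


Deal A: $48.33/15 = $3.2220/unit
Deal B: $53.31/29 = $1.8383/unit
B is cheaper per unit
= Deal B

Deal B


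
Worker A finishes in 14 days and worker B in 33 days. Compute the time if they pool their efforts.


Rate of A = 1/14 per day
Rate of B = 1/33 per day
Combined rate = 1/14 + 1/33 = 47/462 ≈ 0.1017 per day
Days = 1 / combined rate = 462/47
≈ 9.83 days

9.83 days


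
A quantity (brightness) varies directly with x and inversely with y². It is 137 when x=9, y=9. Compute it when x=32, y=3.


z = k·x/y²
Solve for k using the known point: k = z·y²/x = 137×81/9 = 11097/9 = 1233.0000
Now evaluate at x=32, y=3:
z = k × 32 / 9 = (11097 × 32) / (9 × 9) = 355104/81
= 4384.0000

4384.0000


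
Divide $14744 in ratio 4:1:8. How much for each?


Total parts = 4 + 1 + 8 = 13
Part 1: 14744 × 4/13 = 4536.62
Part 2: 14744 × 1/13 = 1134.15
Part 3: 14744 × 8/13 = 9073.23
= Part 1: $4536.62, Part 2: $1134.15, Part 3: $9073.23

Part 1: $4536.62, Part 2: $1134.15, Part 3: $9073.23


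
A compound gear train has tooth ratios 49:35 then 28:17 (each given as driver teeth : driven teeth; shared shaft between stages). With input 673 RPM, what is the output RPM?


Stage 1: RPM_B = RPM_A × t_A/t_B = 673 × 49/35 = 32977/35 = 942.20
B and C share a shaft → RPM_C = RPM_B
Stage 2: RPM_D = RPM_C × t_C/t_D = RPM_A × (t_A×t_C)/(t_B×t_D)
Overall ratio = (49×28)/(35×17) = 1372/595
RPM_D = 673 × 1372/595 = 923356/595
≈ 1551.86 RPM

1551.86 RPM


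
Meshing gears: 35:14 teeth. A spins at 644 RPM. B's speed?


Gear ratio = 35:14 = 5:2
RPM_B = RPM_A × (teeth_A / teeth_B)
= 644 × (35/14)
= 1610.0 RPM

1610.0 RPM


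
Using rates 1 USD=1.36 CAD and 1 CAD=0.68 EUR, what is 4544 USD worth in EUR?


Step 1: 4544 USD × 1.36 = 6179.84 CAD
Step 2: 6179.84 CAD × 0.68 = 4202.29 EUR
Implied rate USD→EUR = 1.36 × 0.68 = 0.9248
= 4202.29 EUR

4202.29 EUR


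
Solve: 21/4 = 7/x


Cross multiply: 21 × x = 4 × 7
21x = 28
x = 28 / 21
= 1.33

1.33


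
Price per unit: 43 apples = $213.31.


Unit rate = total / quantity
= 213.31 / 43
= $4.96 per unit

$4.96 per unit


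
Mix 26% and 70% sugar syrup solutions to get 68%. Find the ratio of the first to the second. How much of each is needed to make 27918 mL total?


Let x parts of 26% mix with y parts of 70%.
26x + 70y = 68(x + y)
26x + 70y = 68x + 68y
x(26 - 68) = y(68 - 70)
x/y = (70 - 68)/(68 - 26) = 2/42
Simplify: 1:21
Total parts = 22; one part = 27918/22 = 1269.00 mL
26% solution: 1×1269.00 = 1269.00 mL
70% solution: 21×1269.00 = 26649.00 mL
= ratio 1:21; 1269.00 mL and 26649.00 mL

ratio 1:21; 1269.00 mL and 26649.00 mL


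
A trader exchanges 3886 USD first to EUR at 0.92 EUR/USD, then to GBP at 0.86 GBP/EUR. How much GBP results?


Step 1: 3886 USD × 0.92 = 3575.12 EUR
Step 2: 3575.12 EUR × 0.86 = 3074.60 GBP
Implied rate USD→GBP = 0.92 × 0.86 = 0.7912
= 3074.60 GBP

3074.60 GBP


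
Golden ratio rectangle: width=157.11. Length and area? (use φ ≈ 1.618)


φ = (1 + √5) / 2 ≈ 1.618
Length = width × φ = 157.11 × 1.618 = 254.20398
≈ 254.20
Area = width × length = 157.11 × 254.20398 = 39937.9872978 ≈ 39937.99
= Length: 254.20, Area: 39937.99

Length: 254.20, Area: 39937.99


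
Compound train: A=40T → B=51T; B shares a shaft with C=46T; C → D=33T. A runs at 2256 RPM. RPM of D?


Stage 1: RPM_B = RPM_A × t_A/t_B = 2256 × 40/51 = 90240/51 ≈ 1769.41
B and C share a shaft → RPM_C = RPM_B
Stage 2: RPM_D = RPM_C × t_C/t_D = RPM_A × (t_A×t_C)/(t_B×t_D)
Overall ratio = (40×46)/(51×33) = 1840/1683
RPM_D = 2256 × 1840/1683 = 4151040/1683
≈ 2466.45 RPM

2466.45 RPM


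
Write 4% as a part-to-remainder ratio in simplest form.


4% means 4 parts out of 100; remainder = 96
Part : remainder = 4:96
GCD = 4
= 1:24

1:24


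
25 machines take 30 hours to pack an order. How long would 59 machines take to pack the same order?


Inverse proportion: x × y = constant
k = 25 × 30 = 750
y₂ = k / 59 = 750 / 59
= 12.71

12.71


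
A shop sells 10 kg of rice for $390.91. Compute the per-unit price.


Unit rate = total / quantity
= 390.91 / 10
= $39.09 per unit

$39.09 per unit


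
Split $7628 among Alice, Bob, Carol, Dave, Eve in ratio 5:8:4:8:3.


Total parts = 5 + 8 + 4 + 8 + 3 = 28
Alice: 7628 × 5/28 = 1362.14
Bob: 7628 × 8/28 = 2179.43
Carol: 7628 × 4/28 = 1089.71
Dave: 7628 × 8/28 = 2179.43
Eve: 7628 × 3/28 = 817.29
= Alice: $1362.14, Bob: $2179.43, Carol: $1089.71, Dave: $2179.43, Eve: $817.29

Alice: $1362.14, Bob: $2179.43, Carol: $1089.71, Dave: $2179.43, Eve: $817.29


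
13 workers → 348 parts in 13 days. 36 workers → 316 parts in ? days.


Days ∝ work / workers, so d₂ = d₁ × (m₁/m₂) × (w₂/w₁)
Workers factor (inverse): 13/36 ≈ 0.3611
Work factor (direct): 316/348 ≈ 0.9080
d₂ = 13 × 13/36 × 316/348 = (13 × 13 × 316) / (36 × 348) = 53404/12528
≈ 4.26 days

4.26 days


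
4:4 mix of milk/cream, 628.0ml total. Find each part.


Total parts = 4 + 4 = 8
milk: 628.0 × 4/8 = 314.0ml
cream: 628.0 × 4/8 = 314.0ml
= 314.0ml and 314.0ml

314.0ml and 314.0ml


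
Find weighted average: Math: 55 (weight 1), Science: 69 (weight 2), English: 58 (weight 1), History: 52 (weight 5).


Numerator = 55×1 + 69×2 + 58×1 + 52×5
= 55 + 138 + 58 + 260
= 511
Total weight = 9
Weighted avg = 511/9
= 56.78

56.78


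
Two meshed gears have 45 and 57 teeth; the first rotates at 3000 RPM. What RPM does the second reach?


Gear ratio = 45:57 = 15:19
RPM_B = RPM_A × (teeth_A / teeth_B)
= 3000 × (45/57)
= 2368.4 RPM

2368.4 RPM


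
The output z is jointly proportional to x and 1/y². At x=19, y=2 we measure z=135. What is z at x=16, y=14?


z = k·x/y²
Solve for k using the known point: k = z·y²/x = 135×4/19 = 540/19 ≈ 28.4211
Now evaluate at x=16, y=14:
z = k × 16 / 196 = (540 × 16) / (19 × 196) = 8640/3724
≈ 2.3201

2.3201


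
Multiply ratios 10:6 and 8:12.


Compound ratio = (10×8) : (6×12)
= 80:72
GCD = 8
= 10:9

10:9


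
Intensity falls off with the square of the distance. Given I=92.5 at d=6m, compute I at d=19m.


I₁d₁² = I₂d₂²
I₂ = I₁ × (d₁/d₂)²
= 92.5 × (6/19)²
= 92.5 × 36/361
= 3330/361
≈ 9.2244

9.2244


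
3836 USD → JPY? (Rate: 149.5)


Amount × rate = 3836 × 149.5
= 573482.00 JPY

573482.00 JPY


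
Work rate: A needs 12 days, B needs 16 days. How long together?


Rate of A = 1/12 per day
Rate of B = 1/16 per day
Combined rate = 1/12 + 1/16 = 28/192 ≈ 0.1458 per day
Days = 1 / combined rate = 192/28
≈ 6.86 days

6.86 days


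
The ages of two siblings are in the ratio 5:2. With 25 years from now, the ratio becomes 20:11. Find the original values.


Let A = 5k, B = 2k.
(5k + 25) / (2k + 25) = 20/11
Cross-multiply: 11(5k + 25) = 20(2k + 25)
55k + 275 = 40k + 500
55k - 40k = 500 - 275
15k = 225
k = 225/15 = 15
A = 5×15 = 75, B = 2×15 = 30
= A = 75, B = 30

A = 75, B = 30


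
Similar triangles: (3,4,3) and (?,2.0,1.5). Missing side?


Scale factor = 2.0/4 = 0.5
Missing side = 3 × 0.5
= 1.5

1.5


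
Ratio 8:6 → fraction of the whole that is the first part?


Total parts = 8 + 6 = 14
First part: 8/14 = 4/7
= 4/7

4/7


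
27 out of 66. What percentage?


Percentage = (part / whole) × 100
= (27 / 66) × 100
≈ 40.91%

40.91%


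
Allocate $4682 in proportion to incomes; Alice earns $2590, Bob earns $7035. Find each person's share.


Total income = 2590 + 7035 = $9625
Alice: $4682 × 2590/9625 = $1259.88
Bob: $4682 × 7035/9625 = $3422.12
= Alice: $1259.88, Bob: $3422.12

Alice: $1259.88, Bob: $3422.12


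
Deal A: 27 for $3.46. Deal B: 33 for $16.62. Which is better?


Deal A: $3.46/27 = $0.1281/unit
Deal B: $16.62/33 = $0.5036/unit
A is cheaper per unit
= Deal A

Deal A


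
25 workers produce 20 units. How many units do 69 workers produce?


Direct proportion: y/x = constant
k = 20/25 = 0.8000
y₂ = k × 69 = 20 × 69 / 25 = 1380/25
= 55.20

55.20


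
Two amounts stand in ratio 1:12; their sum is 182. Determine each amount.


Let A = 1k, B = 12k.
1k + 12k = 182
13k = 182 → k = 182/13 = 14
A = 1×14 = 14, B = 12×14 = 168
= A = 14, B = 168

A = 14, B = 168


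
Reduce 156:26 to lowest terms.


GCD(156, 26) = 26
156/26 : 26/26
= 6:1

6:1


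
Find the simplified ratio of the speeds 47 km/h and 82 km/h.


Ratio = 47:82
GCD = 1
Simplified = 47:82
Time ratio (same distance) = 82:47
Speed ratio = 47:82

47:82


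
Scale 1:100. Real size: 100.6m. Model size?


Model size = real / scale
= 100.6 / 100
= 1.0060 m

1.0060 m


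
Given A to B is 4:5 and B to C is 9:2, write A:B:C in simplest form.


Match B: multiply A:B by 9 → 36:45
Multiply B:C by 5 → 45:10
Combined: 36:45:10
GCD = 1
= 36:45:10

36:45:10


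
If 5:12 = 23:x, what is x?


Cross multiply: 5 × x = 12 × 23
5x = 276
x = 276 / 5
= 55.20

55.20


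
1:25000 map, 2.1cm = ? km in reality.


Real distance = map distance × scale
= 2.1cm × 25000
= 52500 cm = 525.0 m
= 0.525 km

0.525 km


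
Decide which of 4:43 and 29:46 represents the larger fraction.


4/43 = 0.0930
29/46 = 0.6304
0.0930 < 0.6304, so 4:43 is less
= 29:46

29:46


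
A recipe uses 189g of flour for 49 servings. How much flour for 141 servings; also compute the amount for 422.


Direct proportion: y/x = constant
k = 189/49 ≈ 3.8571
y at x=141: k × 141 = 189 × 141 / 49 = 26649/49 ≈ 543.86
y at x=422: k × 422 = 189 × 422 / 49 = 79758/49 ≈ 1627.71
= 543.86 and 1627.71

543.86 and 1627.71


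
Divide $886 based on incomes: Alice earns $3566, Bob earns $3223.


Total income = 3566 + 3223 = $6789
Alice: $886 × 3566/6789 = $465.38
Bob: $886 × 3223/6789 = $420.62
= Alice: $465.38, Bob: $420.62

Alice: $465.38, Bob: $420.62


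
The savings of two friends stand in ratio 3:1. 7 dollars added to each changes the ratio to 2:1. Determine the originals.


Let A = 3k, B = 1k.
(3k + 7) / (1k + 7) = 2/1
Cross-multiply: 1(3k + 7) = 2(1k + 7)
3k + 7 = 2k + 14
3k - 2k = 14 - 7
1k = 7
k = 7/1 = 7
A = 3×7 = 21, B = 1×7 = 7
= A = 21, B = 7

A = 21, B = 7


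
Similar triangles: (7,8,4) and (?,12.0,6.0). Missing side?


Scale factor = 12.0/8 = 1.5
Missing side = 7 × 1.5
= 10.5

10.5


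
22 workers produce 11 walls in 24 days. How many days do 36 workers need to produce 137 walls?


Days ∝ work / workers, so d₂ = d₁ × (m₁/m₂) × (w₂/w₁)
Workers factor (inverse): 22/36 ≈ 0.6111
Work factor (direct): 137/11 ≈ 12.4545
d₂ = 24 × 22/36 × 137/11 = (24 × 22 × 137) / (36 × 11) = 72336/396
≈ 182.67 days

182.67 days


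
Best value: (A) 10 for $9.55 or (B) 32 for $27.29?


Deal A: $9.55/10 = $0.9550/unit
Deal B: $27.29/32 = $0.8528/unit
B is cheaper per unit
= Deal B

Deal B


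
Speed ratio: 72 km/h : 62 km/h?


Ratio = 72:62
GCD = 2
Simplified = 36:31
Time ratio (same distance) = 31:36
Speed ratio = 36:31

36:31


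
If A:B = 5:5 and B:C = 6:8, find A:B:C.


Match B: multiply A:B by 6 → 30:30
Multiply B:C by 5 → 30:40
Combined: 30:30:40
GCD = 10
= 3:3:4

3:3:4


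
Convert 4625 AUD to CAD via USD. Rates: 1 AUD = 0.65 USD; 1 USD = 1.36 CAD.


Step 1: 4625 AUD × 0.65 = 3006.25 USD
Step 2: 3006.25 USD × 1.36 = 4088.50 CAD
Implied rate AUD→CAD = 0.65 × 1.36 = 0.8840
= 4088.50 CAD

4088.50 CAD


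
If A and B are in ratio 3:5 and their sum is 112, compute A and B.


Let A = 3k, B = 5k.
3k + 5k = 112
8k = 112 → k = 112/8 = 14
A = 3×14 = 42, B = 5×14 = 70
= A = 42, B = 70

A = 42, B = 70


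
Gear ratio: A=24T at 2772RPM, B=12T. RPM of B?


Gear ratio = 24:12 = 2:1
RPM_B = RPM_A × (teeth_A / teeth_B)
= 2772 × (24/12)
= 5544.0 RPM

5544.0 RPM


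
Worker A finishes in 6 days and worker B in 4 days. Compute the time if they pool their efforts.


Rate of A = 1/6 per day
Rate of B = 1/4 per day
Combined rate = 1/6 + 1/4 = 10/24 ≈ 0.4167 per day
Days = 1 / combined rate = 24/10
= 2.40 days

2.40 days


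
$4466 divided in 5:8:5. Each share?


Total parts = 5 + 8 + 5 = 18
Part 1: 4466 × 5/18 = 1240.56
Part 2: 4466 × 8/18 = 1984.89
Part 3: 4466 × 5/18 = 1240.56
= Part 1: $1240.56, Part 2: $1984.89, Part 3: $1240.56

Part 1: $1240.56, Part 2: $1984.89, Part 3: $1240.56


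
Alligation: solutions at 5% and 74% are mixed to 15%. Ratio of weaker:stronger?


Let x parts of 5% mix with y parts of 74%.
5x + 74y = 15(x + y)
5x + 74y = 15x + 15y
x(5 - 15) = y(15 - 74)
x/y = (74 - 15)/(15 - 5) = 59/10
Simplify: 59:10
= 59:10

59:10


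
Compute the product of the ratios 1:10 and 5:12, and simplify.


Compound ratio = (1×5) : (10×12)
= 5:120
GCD = 5
= 1:24

1:24


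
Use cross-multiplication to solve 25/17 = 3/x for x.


Cross multiply: 25 × x = 17 × 3
25x = 51
x = 51 / 25
= 2.04

2.04


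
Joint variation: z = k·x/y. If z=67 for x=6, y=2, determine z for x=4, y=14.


z = k·x/y
Solve for k using the known point: k = z·y/x = 67×2/6 = 134/6 ≈ 22.3333
Now evaluate at x=4, y=14:
z = k × 4 / 14 = (134 × 4) / (6 × 14) = 536/84
≈ 6.3810

6.3810


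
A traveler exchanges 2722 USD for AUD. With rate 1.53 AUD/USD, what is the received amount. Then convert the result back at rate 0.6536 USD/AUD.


Amount × rate = 2722 × 1.53 = 4164.66 AUD
Round-trip: 4164.66 × 0.6536 = 2722.02 USD
= 4164.66 AUD, then 2722.02 USD

4164.66 AUD, then 2722.02 USD


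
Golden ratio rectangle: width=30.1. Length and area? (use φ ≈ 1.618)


φ = (1 + √5) / 2 ≈ 1.618
Length = width × φ = 30.1 × 1.618 = 48.7018
≈ 48.70
Area = width × length = 30.1 × 48.7018 = 1465.92418 ≈ 1465.92
= Length: 48.70, Area: 1465.92

Length: 48.70, Area: 1465.92


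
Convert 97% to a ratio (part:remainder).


97% means 97 parts out of 100; remainder = 3
Part : remainder = 97:3
GCD = 1
= 97:3

97:3


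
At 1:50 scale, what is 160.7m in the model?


Model size = real / scale
= 160.7 / 50
= 3.2140 m

3.2140 m


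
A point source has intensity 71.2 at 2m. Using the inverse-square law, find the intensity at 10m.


I₁d₁² = I₂d₂²
I₂ = I₁ × (d₁/d₂)²
= 71.2 × (2/10)²
= 71.2 × 4/100
= 284.8/100
= 2.8480

2.8480


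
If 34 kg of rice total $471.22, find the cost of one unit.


Unit rate = total / quantity
= 471.22 / 34
= $13.86 per unit

$13.86 per unit


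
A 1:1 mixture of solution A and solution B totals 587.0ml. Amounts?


Total parts = 1 + 1 = 2
solution A: 587.0 × 1/2 = 293.5ml
solution B: 587.0 × 1/2 = 293.5ml
= 293.5ml and 293.5ml

293.5ml and 293.5ml


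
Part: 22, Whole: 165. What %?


Percentage = (part / whole) × 100
= (22 / 165) × 100
≈ 13.33%

13.33%


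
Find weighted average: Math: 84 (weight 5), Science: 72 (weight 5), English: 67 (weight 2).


Numerator = 84×5 + 72×5 + 67×2
= 420 + 360 + 134
= 914
Total weight = 12
Weighted avg = 914/12
= 76.17

76.17


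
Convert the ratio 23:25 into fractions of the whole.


Total parts = 23 + 25 = 48
First part: 23/48 = 23/48
Second part: 25/48 = 25/48
= 23/48 and 25/48

23/48 and 25/48


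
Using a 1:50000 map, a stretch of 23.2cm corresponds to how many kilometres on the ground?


Real distance = map distance × scale
= 23.2cm × 50000
= 1160000 cm = 11600.0 m
= 11.600 km

11.600 km


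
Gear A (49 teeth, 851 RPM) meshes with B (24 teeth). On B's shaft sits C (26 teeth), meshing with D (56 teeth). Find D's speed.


Stage 1: RPM_B = RPM_A × t_A/t_B = 851 × 49/24 = 41699/24 ≈ 1737.46
B and C share a shaft → RPM_C = RPM_B
Stage 2: RPM_D = RPM_C × t_C/t_D = RPM_A × (t_A×t_C)/(t_B×t_D)
Overall ratio = (49×26)/(24×56) = 1274/1344
RPM_D = 851 × 1274/1344 = 1084174/1344
≈ 806.68 RPM

806.68 RPM


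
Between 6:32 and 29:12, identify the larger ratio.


6/32 = 0.1875
29/12 = 2.4167
0.1875 < 2.4167, so 6:32 is less
= 29:12

29:12


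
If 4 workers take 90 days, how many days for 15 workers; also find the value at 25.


Inverse proportion: x × y = constant
k = 4 × 90 = 360
At x=15: k/15 = 24.00
At x=25: k/25 = 14.40
= 24.00 and 14.40

24.00 and 14.40


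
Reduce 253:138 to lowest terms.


GCD(253, 138) = 23
253/23 : 138/23
= 11:6

11:6


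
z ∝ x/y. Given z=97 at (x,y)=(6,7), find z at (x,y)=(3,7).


z = k·x/y
Solve for k using the known point: k = z·y/x = 97×7/6 = 679/6 ≈ 113.1667
Now evaluate at x=3, y=7:
z = k × 3 / 7 = (679 × 3) / (6 × 7) = 2037/42
= 48.5000

48.5000


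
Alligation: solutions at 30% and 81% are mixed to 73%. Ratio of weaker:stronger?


Let x parts of 30% mix with y parts of 81%.
30x + 81y = 73(x + y)
30x + 81y = 73x + 73y
x(30 - 73) = y(73 - 81)
x/y = (81 - 73)/(73 - 30) = 8/43
Simplify: 8:43
= 8:43

8:43


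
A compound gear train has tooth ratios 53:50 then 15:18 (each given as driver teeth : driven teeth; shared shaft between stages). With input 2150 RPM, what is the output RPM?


Stage 1: RPM_B = RPM_A × t_A/t_B = 2150 × 53/50 = 113950/50 = 2279.00
B and C share a shaft → RPM_C = RPM_B
Stage 2: RPM_D = RPM_C × t_C/t_D = RPM_A × (t_A×t_C)/(t_B×t_D)
Overall ratio = (53×15)/(50×18) = 795/900
RPM_D = 2150 × 795/900 = 1709250/900
≈ 1899.17 RPM

1899.17 RPM


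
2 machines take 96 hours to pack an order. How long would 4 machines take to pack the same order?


Inverse proportion: x × y = constant
k = 2 × 96 = 192
y₂ = k / 4 = 192 / 4
= 48.00

48.00


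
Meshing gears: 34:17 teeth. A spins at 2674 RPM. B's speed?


Gear ratio = 34:17 = 2:1
RPM_B = RPM_A × (teeth_A / teeth_B)
= 2674 × (34/17)
= 5348.0 RPM

5348.0 RPM


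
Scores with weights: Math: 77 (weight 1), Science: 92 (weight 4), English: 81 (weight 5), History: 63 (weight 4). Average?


Numerator = 77×1 + 92×4 + 81×5 + 63×4
= 77 + 368 + 405 + 252
= 1102
Total weight = 14
Weighted avg = 1102/14
= 78.71

78.71


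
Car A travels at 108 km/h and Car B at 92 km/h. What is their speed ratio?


Ratio = 108:92
GCD = 4
Simplified = 27:23
Time ratio (same distance) = 23:27
Speed ratio = 27:23

27:23


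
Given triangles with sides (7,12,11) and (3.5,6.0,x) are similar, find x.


Scale factor = 3.5/7 = 0.5
Missing side = 11 × 0.5
= 5.5

5.5


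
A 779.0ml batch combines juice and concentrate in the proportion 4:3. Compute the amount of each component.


Total parts = 4 + 3 = 7
juice: 779.0 × 4/7 = 445.1ml
concentrate: 779.0 × 3/7 = 333.9ml
= 445.1ml and 333.9ml

445.1ml and 333.9ml


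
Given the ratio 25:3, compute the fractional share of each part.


Total parts = 25 + 3 = 28
First part: 25/28 = 25/28
Second part: 3/28 = 3/28
= 25/28 and 3/28

25/28 and 3/28


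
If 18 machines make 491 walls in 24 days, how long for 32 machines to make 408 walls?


Days ∝ work / workers, so d₂ = d₁ × (m₁/m₂) × (w₂/w₁)
Workers factor (inverse): 18/32 = 0.5625
Work factor (direct): 408/491 ≈ 0.8310
d₂ = 24 × 18/32 × 408/491 = (24 × 18 × 408) / (32 × 491) = 176256/15712
≈ 11.22 days

11.22 days


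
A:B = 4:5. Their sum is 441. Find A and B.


Let A = 4k, B = 5k.
4k + 5k = 441
9k = 441 → k = 441/9 = 49
A = 4×49 = 196, B = 5×49 = 245
= A = 196, B = 245

A = 196, B = 245


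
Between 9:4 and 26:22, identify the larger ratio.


9/4 = 2.2500
26/22 = 1.1818
2.2500 > 1.1818, so 9:4 is greater
= 9:4

9:4


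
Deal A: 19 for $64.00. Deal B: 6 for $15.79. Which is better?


Deal A: $64.00/19 = $3.3684/unit
Deal B: $15.79/6 = $2.6317/unit
B is cheaper per unit
= Deal B

Deal B


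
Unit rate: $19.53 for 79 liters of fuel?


Unit rate = total / quantity
= 19.53 / 79
= $0.25 per unit

$0.25 per unit


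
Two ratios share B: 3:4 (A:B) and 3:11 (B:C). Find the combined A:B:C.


Match B: multiply A:B by 3 → 9:12
Multiply B:C by 4 → 12:44
Combined: 9:12:44
GCD = 1
= 9:12:44

9:12:44


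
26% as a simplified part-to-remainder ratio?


26% means 26 parts out of 100; remainder = 74
Part : remainder = 26:74
GCD = 2
= 13:37

13:37


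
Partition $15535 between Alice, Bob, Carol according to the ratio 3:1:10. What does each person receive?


Total parts = 3 + 1 + 10 = 14
Alice: 15535 × 3/14 = 3328.93
Bob: 15535 × 1/14 = 1109.64
Carol: 15535 × 10/14 = 11096.43
= Alice: $3328.93, Bob: $1109.64, Carol: $11096.43

Alice: $3328.93, Bob: $1109.64, Carol: $11096.43


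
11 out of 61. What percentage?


Percentage = (part / whole) × 100
= (11 / 61) × 100
≈ 18.03%

18.03%


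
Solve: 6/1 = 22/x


Cross multiply: 6 × x = 1 × 22
6x = 22
x = 22 / 6
= 3.67

3.67


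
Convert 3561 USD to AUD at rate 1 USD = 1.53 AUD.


Amount × rate = 3561 × 1.53
= 5448.33 AUD

5448.33 AUD


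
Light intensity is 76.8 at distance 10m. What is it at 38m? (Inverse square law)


I₁d₁² = I₂d₂²
I₂ = I₁ × (d₁/d₂)²
= 76.8 × (10/38)²
= 76.8 × 100/1444
= 7680/1444
≈ 5.3186

5.3186


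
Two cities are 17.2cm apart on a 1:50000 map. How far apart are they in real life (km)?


Real distance = map distance × scale
= 17.2cm × 50000
= 860000 cm = 8600.0 m
= 8.600 km

8.600 km


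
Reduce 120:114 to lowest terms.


GCD(120, 114) = 6
120/6 : 114/6
= 20:19

20:19


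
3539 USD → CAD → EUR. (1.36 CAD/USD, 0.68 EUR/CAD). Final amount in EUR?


Step 1: 3539 USD × 1.36 = 4813.04 CAD
Step 2: 4813.04 CAD × 0.68 = 3272.87 EUR
Implied rate USD→EUR = 1.36 × 0.68 = 0.9248
= 3272.87 EUR

3272.87 EUR


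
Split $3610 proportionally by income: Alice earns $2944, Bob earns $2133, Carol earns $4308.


Total income = 2944 + 2133 + 4308 = $9385
Alice: $3610 × 2944/9385 = $1132.43
Bob: $3610 × 2133/9385 = $820.47
Carol: $3610 × 4308/9385 = $1657.10
= Alice: $1132.43, Bob: $820.47, Carol: $1657.10

Alice: $1132.43, Bob: $820.47, Carol: $1657.10


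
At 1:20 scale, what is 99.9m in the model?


Model size = real / scale
= 99.9 / 20
= 4.9950 m

4.9950 m


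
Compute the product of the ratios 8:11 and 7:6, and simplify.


Compound ratio = (8×7) : (11×6)
= 56:66
GCD = 2
= 28:33

28:33


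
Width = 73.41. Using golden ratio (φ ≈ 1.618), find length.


φ = (1 + √5) / 2 ≈ 1.618
Length = width × φ = 73.41 × 1.618 = 118.77738
≈ 118.78

118.78


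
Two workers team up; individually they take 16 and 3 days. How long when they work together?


Rate of A = 1/16 per day
Rate of B = 1/3 per day
Combined rate = 1/16 + 1/3 = 19/48 ≈ 0.3958 per day
Days = 1 / combined rate = 48/19
≈ 2.53 days

2.53 days


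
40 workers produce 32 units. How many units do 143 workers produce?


Direct proportion: y/x = constant
k = 32/40 = 0.8000
y₂ = k × 143 = 32 × 143 / 40 = 4576/40
= 114.40

114.40


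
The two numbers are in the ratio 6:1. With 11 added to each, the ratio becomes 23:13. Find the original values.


Let A = 6k, B = 1k.
(6k + 11) / (1k + 11) = 23/13
Cross-multiply: 13(6k + 11) = 23(1k + 11)
78k + 143 = 23k + 253
78k - 23k = 253 - 143
55k = 110
k = 110/55 = 2
A = 6×2 = 12, B = 1×2 = 2
= A = 12, B = 2

A = 12, B = 2


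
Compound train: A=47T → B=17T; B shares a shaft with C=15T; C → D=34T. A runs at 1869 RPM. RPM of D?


Stage 1: RPM_B = RPM_A × t_A/t_B = 1869 × 47/17 = 87843/17 ≈ 5167.24
B and C share a shaft → RPM_C = RPM_B
Stage 2: RPM_D = RPM_C × t_C/t_D = RPM_A × (t_A×t_C)/(t_B×t_D)
Overall ratio = (47×15)/(17×34) = 705/578
RPM_D = 1869 × 705/578 = 1317645/578
≈ 2279.66 RPM

2279.66 RPM


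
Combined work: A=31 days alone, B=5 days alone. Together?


Rate of A = 1/31 per day
Rate of B = 1/5 per day
Combined rate = 1/31 + 1/5 = 36/155 ≈ 0.2323 per day
Days = 1 / combined rate = 155/36
≈ 4.31 days

4.31 days


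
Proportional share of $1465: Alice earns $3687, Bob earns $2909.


Total income = 3687 + 2909 = $6596
Alice: $1465 × 3687/6596 = $818.90
Bob: $1465 × 2909/6596 = $646.10
= Alice: $818.90, Bob: $646.10

Alice: $818.90, Bob: $646.10


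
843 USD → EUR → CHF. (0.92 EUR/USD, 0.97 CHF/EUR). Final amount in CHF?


Step 1: 843 USD × 0.92 = 775.56 EUR
Step 2: 775.56 EUR × 0.97 = 752.29 CHF
Implied rate USD→CHF = 0.92 × 0.97 = 0.8924
= 752.29 CHF

752.29 CHF


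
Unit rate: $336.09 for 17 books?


Unit rate = total / quantity
= 336.09 / 17
= $19.77 per unit

$19.77 per unit


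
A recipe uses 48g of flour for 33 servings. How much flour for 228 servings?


Direct proportion: y/x = constant
k = 48/33 ≈ 1.4545
y₂ = k × 228 = 48 × 228 / 33 = 10944/33
≈ 331.64

331.64


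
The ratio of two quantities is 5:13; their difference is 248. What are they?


Let A = 5k, B = 13k.
13k - 5k = 248
8k = 248 → k = 248/8 = 31
A = 5×31 = 155, B = 13×31 = 403
= A = 155, B = 403

A = 155, B = 403


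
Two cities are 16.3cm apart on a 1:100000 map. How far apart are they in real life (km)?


Real distance = map distance × scale
= 16.3cm × 100000
= 1630000 cm = 16300.0 m
= 16.300 km

16.300 km


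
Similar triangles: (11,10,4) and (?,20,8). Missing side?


Scale factor = 20/10 = 2
Missing side = 11 × 2
= 22.0

22.0


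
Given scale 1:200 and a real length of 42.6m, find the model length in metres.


Model size = real / scale
= 42.6 / 200
= 0.2130 m

0.2130 m


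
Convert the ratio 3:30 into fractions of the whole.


Total parts = 3 + 30 = 33
First part: 3/33 = 1/11
Second part: 30/33 = 10/11
= 1/11 and 10/11

1/11 and 10/11


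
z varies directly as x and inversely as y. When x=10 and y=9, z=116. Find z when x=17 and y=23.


z = k·x/y
Solve for k using the known point: k = z·y/x = 116×9/10 = 1044/10 = 104.4000
Now evaluate at x=17, y=23:
z = k × 17 / 23 = (1044 × 17) / (10 × 23) = 17748/230
≈ 77.1652

77.1652


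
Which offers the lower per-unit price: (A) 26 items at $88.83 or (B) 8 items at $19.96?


Deal A: $88.83/26 = $3.4165/unit
Deal B: $19.96/8 = $2.4950/unit
B is cheaper per unit
= Deal B

Deal B


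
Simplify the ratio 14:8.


GCD(14, 8) = 2
14/2 : 8/2
= 7:4

7:4


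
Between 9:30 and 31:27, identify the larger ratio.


9/30 = 0.3000
31/27 = 1.1481
0.3000 < 1.1481, so 9:30 is less
= 31:27

31:27


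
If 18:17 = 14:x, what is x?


Cross multiply: 18 × x = 17 × 14
18x = 238
x = 238 / 18
= 13.22

13.22


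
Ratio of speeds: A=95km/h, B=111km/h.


Ratio = 95:111
GCD = 1
Simplified = 95:111
Time ratio (same distance) = 111:95
Speed ratio = 95:111

95:111


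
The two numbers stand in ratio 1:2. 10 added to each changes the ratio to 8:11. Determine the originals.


Let A = 1k, B = 2k.
(1k + 10) / (2k + 10) = 8/11
Cross-multiply: 11(1k + 10) = 8(2k + 10)
11k + 110 = 16k + 80
11k - 16k = 80 - 110
-5k = -30
k = -30/-5 = 6
A = 1×6 = 6, B = 2×6 = 12
= A = 6, B = 12

A = 6, B = 12


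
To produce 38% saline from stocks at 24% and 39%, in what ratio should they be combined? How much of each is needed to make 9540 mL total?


Let x parts of 24% mix with y parts of 39%.
24x + 39y = 38(x + y)
24x + 39y = 38x + 38y
x(24 - 38) = y(38 - 39)
x/y = (39 - 38)/(38 - 24) = 1/14
Simplify: 1:14
Total parts = 15; one part = 9540/15 = 636.00 mL
24% solution: 1×636.00 = 636.00 mL
39% solution: 14×636.00 = 8904.00 mL
= ratio 1:14; 636.00 mL and 8904.00 mL

ratio 1:14; 636.00 mL and 8904.00 mL


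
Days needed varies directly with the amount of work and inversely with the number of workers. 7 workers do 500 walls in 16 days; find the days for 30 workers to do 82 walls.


Days ∝ work / workers, so d₂ = d₁ × (m₁/m₂) × (w₂/w₁)
Workers factor (inverse): 7/30 ≈ 0.2333
Work factor (direct): 82/500 = 0.1640
d₂ = 16 × 7/30 × 82/500 = (16 × 7 × 82) / (30 × 500) = 9184/15000
≈ 0.61 days

0.61 days


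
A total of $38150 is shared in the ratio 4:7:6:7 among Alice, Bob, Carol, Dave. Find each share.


Total parts = 4 + 7 + 6 + 7 = 24
Alice: 38150 × 4/24 = 6358.33
Bob: 38150 × 7/24 = 11127.08
Carol: 38150 × 6/24 = 9537.50
Dave: 38150 × 7/24 = 11127.08
= Alice: $6358.33, Bob: $11127.08, Carol: $9537.50, Dave: $11127.08

Alice: $6358.33, Bob: $11127.08, Carol: $9537.50, Dave: $11127.08


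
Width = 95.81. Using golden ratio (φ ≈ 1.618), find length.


φ = (1 + √5) / 2 ≈ 1.618
Length = width × φ = 95.81 × 1.618 = 155.02058
≈ 155.02

155.02


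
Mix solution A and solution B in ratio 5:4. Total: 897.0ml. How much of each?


Total parts = 5 + 4 = 9
solution A: 897.0 × 5/9 = 498.3ml
solution B: 897.0 × 4/9 = 398.7ml
= 498.3ml and 398.7ml

498.3ml and 398.7ml


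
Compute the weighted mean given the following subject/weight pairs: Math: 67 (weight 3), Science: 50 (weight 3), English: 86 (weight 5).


Numerator = 67×3 + 50×3 + 86×5
= 201 + 150 + 430
= 781
Total weight = 11
Weighted avg = 781/11
= 71.00

71.00


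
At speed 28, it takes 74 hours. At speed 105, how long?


Inverse proportion: x × y = constant
k = 28 × 74 = 2072
y₂ = k / 105 = 2072 / 105
= 19.73

19.73


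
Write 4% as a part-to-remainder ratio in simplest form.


4% means 4 parts out of 100; remainder = 96
Part : remainder = 4:96
GCD = 4
= 1:24

1:24


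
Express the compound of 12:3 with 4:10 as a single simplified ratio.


Compound ratio = (12×4) : (3×10)
= 48:30
GCD = 6
= 8:5

8:5


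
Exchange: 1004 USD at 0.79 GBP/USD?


Amount × rate = 1004 × 0.79
= 793.16 GBP

793.16 GBP


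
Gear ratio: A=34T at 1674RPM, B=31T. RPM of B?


Gear ratio = 34:31 = 34:31
RPM_B = RPM_A × (teeth_A / teeth_B)
= 1674 × (34/31)
= 1836.0 RPM

1836.0 RPM


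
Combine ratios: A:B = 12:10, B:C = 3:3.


Match B: multiply A:B by 3 → 36:30
Multiply B:C by 10 → 30:30
Combined: 36:30:30
GCD = 6
= 6:5:5

6:5:5


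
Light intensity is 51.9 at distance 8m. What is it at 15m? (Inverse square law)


I₁d₁² = I₂d₂²
I₂ = I₁ × (d₁/d₂)²
= 51.9 × (8/15)²
= 51.9 × 64/225
= 3321.6/225
≈ 14.7627

14.7627


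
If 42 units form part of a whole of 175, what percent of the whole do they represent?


Percentage = (part / whole) × 100
= (42 / 175) × 100
= 24.00%

24.00%


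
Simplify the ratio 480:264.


GCD(480, 264) = 24
480/24 : 264/24
= 20:11

20:11


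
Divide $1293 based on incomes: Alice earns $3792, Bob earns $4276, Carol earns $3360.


Total income = 3792 + 4276 + 3360 = $11428
Alice: $1293 × 3792/11428 = $429.04
Bob: $1293 × 4276/11428 = $483.80
Carol: $1293 × 3360/11428 = $380.16
= Alice: $429.04, Bob: $483.80, Carol: $380.16

Alice: $429.04, Bob: $483.80, Carol: $380.16


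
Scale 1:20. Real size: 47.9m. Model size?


Model size = real / scale
= 47.9 / 20
= 2.3950 m

2.3950 m


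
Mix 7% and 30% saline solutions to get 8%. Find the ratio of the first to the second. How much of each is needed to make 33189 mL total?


Let x parts of 7% mix with y parts of 30%.
7x + 30y = 8(x + y)
7x + 30y = 8x + 8y
x(7 - 8) = y(8 - 30)
x/y = (30 - 8)/(8 - 7) = 22/1
Simplify: 22:1
Total parts = 23; one part = 33189/23 = 1443.00 mL
7% solution: 22×1443.00 = 31746.00 mL
30% solution: 1×1443.00 = 1443.00 mL
= ratio 22:1; 31746.00 mL and 1443.00 mL

ratio 22:1; 31746.00 mL and 1443.00 mL


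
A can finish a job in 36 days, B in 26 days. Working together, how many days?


Rate of A = 1/36 per day
Rate of B = 1/26 per day
Combined rate = 1/36 + 1/26 = 62/936 ≈ 0.0662 per day
Days = 1 / combined rate = 936/62
≈ 15.10 days

15.10 days


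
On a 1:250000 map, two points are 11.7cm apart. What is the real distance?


Real distance = map distance × scale
= 11.7cm × 250000
= 2925000 cm = 29250.0 m
= 29.250 km

29.250 km


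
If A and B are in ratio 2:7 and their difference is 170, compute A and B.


Let A = 2k, B = 7k.
7k - 2k = 170
5k = 170 → k = 170/5 = 34
A = 2×34 = 68, B = 7×34 = 238
= A = 68, B = 238

A = 68, B = 238


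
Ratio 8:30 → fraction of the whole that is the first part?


Total parts = 8 + 30 = 38
First part: 8/38 = 4/19
= 4/19

4/19


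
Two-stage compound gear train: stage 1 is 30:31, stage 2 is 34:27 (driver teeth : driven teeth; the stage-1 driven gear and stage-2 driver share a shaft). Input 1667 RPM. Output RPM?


Stage 1: RPM_B = RPM_A × t_A/t_B = 1667 × 30/31 = 50010/31 ≈ 1613.23
B and C share a shaft → RPM_C = RPM_B
Stage 2: RPM_D = RPM_C × t_C/t_D = RPM_A × (t_A×t_C)/(t_B×t_D)
Overall ratio = (30×34)/(31×27) = 1020/837
RPM_D = 1667 × 1020/837 = 1700340/837
≈ 2031.47 RPM

2031.47 RPM


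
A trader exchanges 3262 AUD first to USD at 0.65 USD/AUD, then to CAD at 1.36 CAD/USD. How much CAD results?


Step 1: 3262 AUD × 0.65 = 2120.30 USD
Step 2: 2120.30 USD × 1.36 = 2883.61 CAD
Implied rate AUD→CAD = 0.65 × 1.36 = 0.8840
= 2883.61 CAD

2883.61 CAD


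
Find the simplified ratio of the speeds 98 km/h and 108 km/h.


Ratio = 98:108
GCD = 2
Simplified = 49:54
Time ratio (same distance) = 54:49
Speed ratio = 49:54

49:54


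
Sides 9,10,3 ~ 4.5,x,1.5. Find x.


Scale factor = 4.5/9 = 0.5
Missing side = 10 × 0.5
= 5.0

5.0


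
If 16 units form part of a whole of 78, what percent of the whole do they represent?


Percentage = (part / whole) × 100
= (16 / 78) × 100
≈ 20.51%

20.51%


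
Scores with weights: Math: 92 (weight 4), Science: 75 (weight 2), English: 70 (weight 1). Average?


Numerator = 92×4 + 75×2 + 70×1
= 368 + 150 + 70
= 588
Total weight = 7
Weighted avg = 588/7
= 84.00

84.00


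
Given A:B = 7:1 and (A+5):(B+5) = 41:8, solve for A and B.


Let A = 7k, B = 1k.
(7k + 5) / (1k + 5) = 41/8
Cross-multiply: 8(7k + 5) = 41(1k + 5)
56k + 40 = 41k + 205
56k - 41k = 205 - 40
15k = 165
k = 165/15 = 11
A = 7×11 = 77, B = 1×11 = 11
= A = 77, B = 11

A = 77, B = 11


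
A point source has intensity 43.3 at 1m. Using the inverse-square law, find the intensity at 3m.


I₁d₁² = I₂d₂²
I₂ = I₁ × (d₁/d₂)²
= 43.3 × (1/3)²
= 43.3 × 1/9
= 43.3/9
≈ 4.8111

4.8111


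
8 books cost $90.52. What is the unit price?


Unit rate = total / quantity
= 90.52 / 8
= $11.32 per unit

$11.32 per unit


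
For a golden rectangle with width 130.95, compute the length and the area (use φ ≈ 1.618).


φ = (1 + √5) / 2 ≈ 1.618
Length = width × φ = 130.95 × 1.618 = 211.8771
≈ 211.88
Area = width × length = 130.95 × 211.8771 = 27745.306245 ≈ 27745.31
= Length: 211.88, Area: 27745.31

Length: 211.88, Area: 27745.31


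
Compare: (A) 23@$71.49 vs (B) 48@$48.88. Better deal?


Deal A: $71.49/23 = $3.1083/unit
Deal B: $48.88/48 = $1.0183/unit
B is cheaper per unit
= Deal B

Deal B


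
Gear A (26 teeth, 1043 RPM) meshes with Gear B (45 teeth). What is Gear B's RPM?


Gear ratio = 26:45 = 26:45
RPM_B = RPM_A × (teeth_A / teeth_B)
= 1043 × (26/45)
= 602.6 RPM

602.6 RPM


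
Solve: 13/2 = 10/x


Cross multiply: 13 × x = 2 × 10
13x = 20
x = 20 / 13
= 1.54

1.54


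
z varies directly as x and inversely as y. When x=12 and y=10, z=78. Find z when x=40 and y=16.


z = k·x/y
Solve for k using the known point: k = z·y/x = 78×10/12 = 780/12 = 65.0000
Now evaluate at x=40, y=16:
z = k × 40 / 16 = (780 × 40) / (12 × 16) = 31200/192
= 162.5000

162.5000


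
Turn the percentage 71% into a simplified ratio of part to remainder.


71% means 71 parts out of 100; remainder = 29
Part : remainder = 71:29
GCD = 1
= 71:29

71:29


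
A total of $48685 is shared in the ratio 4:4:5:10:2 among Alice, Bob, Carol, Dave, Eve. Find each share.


Total parts = 4 + 4 + 5 + 10 + 2 = 25
Alice: 48685 × 4/25 = 7789.60
Bob: 48685 × 4/25 = 7789.60
Carol: 48685 × 5/25 = 9737.00
Dave: 48685 × 10/25 = 19474.00
Eve: 48685 × 2/25 = 3894.80
= Alice: $7789.60, Bob: $7789.60, Carol: $9737.00, Dave: $19474.00, Eve: $3894.80

Alice: $7789.60, Bob: $7789.60, Carol: $9737.00, Dave: $19474.00, Eve: $3894.80


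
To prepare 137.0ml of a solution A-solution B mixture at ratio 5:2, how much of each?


Total parts = 5 + 2 = 7
solution A: 137.0 × 5/7 = 97.9ml
solution B: 137.0 × 2/7 = 39.1ml
= 97.9ml and 39.1ml

97.9ml and 39.1ml


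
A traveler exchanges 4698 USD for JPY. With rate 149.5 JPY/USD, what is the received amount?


Amount × rate = 4698 × 149.5
= 702351.00 JPY

702351.00 JPY


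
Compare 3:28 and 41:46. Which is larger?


3/28 = 0.1071
41/46 = 0.8913
0.1071 < 0.8913, so 3:28 is less
= 41:46

41:46


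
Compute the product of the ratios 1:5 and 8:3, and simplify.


Compound ratio = (1×8) : (5×3)
= 8:15
GCD = 1
= 8:15

8:15


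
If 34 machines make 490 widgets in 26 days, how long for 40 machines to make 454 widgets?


Days ∝ work / workers, so d₂ = d₁ × (m₁/m₂) × (w₂/w₁)
Workers factor (inverse): 34/40 = 0.8500
Work factor (direct): 454/490 ≈ 0.9265
d₂ = 26 × 34/40 × 454/490 = (26 × 34 × 454) / (40 × 490) = 401336/19600
≈ 20.48 days

20.48 days


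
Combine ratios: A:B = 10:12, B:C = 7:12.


Match B: multiply A:B by 7 → 70:84
Multiply B:C by 12 → 84:144
Combined: 70:84:144
GCD = 2
= 35:42:72

35:42:72


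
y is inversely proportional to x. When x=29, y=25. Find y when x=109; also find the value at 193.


Inverse proportion: x × y = constant
k = 29 × 25 = 725
At x=109: k/109 = 6.65
At x=193: k/193 = 3.76
= 6.65 and 3.76

6.65 and 3.76
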